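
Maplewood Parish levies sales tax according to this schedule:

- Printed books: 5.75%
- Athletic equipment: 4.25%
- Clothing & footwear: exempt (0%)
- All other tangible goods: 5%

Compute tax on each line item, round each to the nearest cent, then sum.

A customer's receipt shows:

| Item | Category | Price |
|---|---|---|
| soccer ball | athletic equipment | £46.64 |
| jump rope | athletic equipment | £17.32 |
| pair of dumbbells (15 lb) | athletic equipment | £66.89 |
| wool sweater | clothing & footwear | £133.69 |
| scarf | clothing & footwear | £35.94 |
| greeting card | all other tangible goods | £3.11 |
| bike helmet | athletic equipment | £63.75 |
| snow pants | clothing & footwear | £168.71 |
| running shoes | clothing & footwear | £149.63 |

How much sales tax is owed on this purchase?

Soccer ball £46.64: athletic equipment → 4.25% → £1.98
Jump rope £17.32: athletic equipment → 4.25% → £0.74
Pair of dumbbells (15 lb) £66.89: athletic equipment → 4.25% → £2.84
Wool sweater £133.69: clothing & footwear → 0% → £0.00
Scarf £35.94: clothing & footwear → 0% → £0.00
Greeting card £3.11: all other tangible goods → 5% → £0.16
Bike helmet £63.75: athletic equipment → 4.25% → £2.71
Snow pants £168.71: clothing & footwear → 0% → £0.00
Running shoes £149.63: clothing & footwear → 0% → £0.00
Total tax = £1.98 + £0.74 + £2.84 + £0.16 + £2.71 = £8.43

£8.43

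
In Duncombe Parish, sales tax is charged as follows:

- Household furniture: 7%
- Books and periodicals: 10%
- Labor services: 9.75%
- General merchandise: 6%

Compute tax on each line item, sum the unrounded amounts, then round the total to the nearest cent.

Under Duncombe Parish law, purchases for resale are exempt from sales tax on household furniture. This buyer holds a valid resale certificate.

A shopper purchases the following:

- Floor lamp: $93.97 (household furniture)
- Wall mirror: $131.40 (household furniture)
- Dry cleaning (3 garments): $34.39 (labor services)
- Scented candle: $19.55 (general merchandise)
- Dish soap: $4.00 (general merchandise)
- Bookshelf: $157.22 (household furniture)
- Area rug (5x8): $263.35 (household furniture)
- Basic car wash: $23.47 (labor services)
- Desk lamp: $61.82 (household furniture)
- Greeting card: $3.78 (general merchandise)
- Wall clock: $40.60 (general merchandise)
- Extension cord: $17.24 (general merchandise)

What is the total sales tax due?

Floor lamp $93.97: household furniture, buyer-exempt → 0% → $0.00
Wall mirror $131.40: household furniture, buyer-exempt → 0% → $0.00
Dry cleaning (3 garments) $34.39: labor services → 9.75% → $3.353025
Scented candle $19.55: general merchandise → 6% → $1.173
Dish soap $4.00: general merchandise → 6% → $0.24
Bookshelf $157.22: household furniture, buyer-exempt → 0% → $0.00
Area rug (5x8) $263.35: household furniture, buyer-exempt → 0% → $0.00
Basic car wash $23.47: labor services → 9.75% → $2.288325
Desk lamp $61.82: household furniture, buyer-exempt → 0% → $0.00
Greeting card $3.78: general merchandise → 6% → $0.2268
Wall clock $40.60: general merchandise → 6% → $2.436
Extension cord $17.24: general merchandise → 6% → $1.0344
Unrounded tax sum = $10.75155 → $10.75

$10.75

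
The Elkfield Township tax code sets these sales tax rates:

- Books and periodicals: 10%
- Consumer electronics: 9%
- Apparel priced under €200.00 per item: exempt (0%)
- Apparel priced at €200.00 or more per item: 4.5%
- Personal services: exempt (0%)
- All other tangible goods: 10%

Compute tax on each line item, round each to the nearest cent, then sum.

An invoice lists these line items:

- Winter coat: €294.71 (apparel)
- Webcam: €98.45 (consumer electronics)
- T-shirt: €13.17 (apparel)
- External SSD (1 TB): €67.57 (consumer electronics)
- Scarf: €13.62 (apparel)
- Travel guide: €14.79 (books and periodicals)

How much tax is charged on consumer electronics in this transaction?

Webcam €98.45: consumer electronics → 9% → €8.86
External SSD (1 TB) €67.57: consumer electronics → 9% → €6.08
Tax on consumer electronics = €8.86 + €6.08 = €14.94

€14.94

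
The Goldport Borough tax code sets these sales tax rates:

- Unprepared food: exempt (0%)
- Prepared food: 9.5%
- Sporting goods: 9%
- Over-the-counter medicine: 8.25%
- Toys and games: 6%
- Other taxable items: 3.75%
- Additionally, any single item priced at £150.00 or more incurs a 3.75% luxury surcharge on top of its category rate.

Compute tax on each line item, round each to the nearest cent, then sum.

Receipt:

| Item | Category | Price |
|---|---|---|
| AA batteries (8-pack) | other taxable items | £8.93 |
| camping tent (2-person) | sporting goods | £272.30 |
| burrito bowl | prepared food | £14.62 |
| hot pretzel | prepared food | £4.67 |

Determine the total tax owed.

£36.88

AA batteries (8-pack) £8.93: other taxable items → 3.75% → £0.33
Camping tent (2-person) £272.30: sporting goods → 9% + 3.75% surcharge = 12.75% → £34.72
Burrito bowl £14.62: prepared food → 9.5% → £1.39
Hot pretzel £4.67: prepared food → 9.5% → £0.44
Total tax = £0.33 + £34.72 + £1.39 + £0.44 = £36.88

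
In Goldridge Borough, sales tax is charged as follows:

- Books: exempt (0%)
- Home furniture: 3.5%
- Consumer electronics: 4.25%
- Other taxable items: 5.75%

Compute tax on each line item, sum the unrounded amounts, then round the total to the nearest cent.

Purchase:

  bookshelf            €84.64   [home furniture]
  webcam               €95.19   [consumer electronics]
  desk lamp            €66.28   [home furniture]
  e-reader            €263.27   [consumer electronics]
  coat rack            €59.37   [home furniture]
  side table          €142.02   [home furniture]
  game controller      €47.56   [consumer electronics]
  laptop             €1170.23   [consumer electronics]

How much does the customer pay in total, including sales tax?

Bookshelf €84.64: home furniture → 3.5% → €2.9624
Webcam €95.19: consumer electronics → 4.25% → €4.045575
Desk lamp €66.28: home furniture → 3.5% → €2.3198
E-reader €263.27: consumer electronics → 4.25% → €11.188975
Coat rack €59.37: home furniture → 3.5% → €2.07795
Side table €142.02: home furniture → 3.5% → €4.9707
Game controller €47.56: consumer electronics → 4.25% → €2.0213
Laptop €1170.23: consumer electronics → 4.25% → €49.734775
Subtotal = €1928.56; unrounded tax = €79.321475 → €79.32; total due = €2007.88

€2007.88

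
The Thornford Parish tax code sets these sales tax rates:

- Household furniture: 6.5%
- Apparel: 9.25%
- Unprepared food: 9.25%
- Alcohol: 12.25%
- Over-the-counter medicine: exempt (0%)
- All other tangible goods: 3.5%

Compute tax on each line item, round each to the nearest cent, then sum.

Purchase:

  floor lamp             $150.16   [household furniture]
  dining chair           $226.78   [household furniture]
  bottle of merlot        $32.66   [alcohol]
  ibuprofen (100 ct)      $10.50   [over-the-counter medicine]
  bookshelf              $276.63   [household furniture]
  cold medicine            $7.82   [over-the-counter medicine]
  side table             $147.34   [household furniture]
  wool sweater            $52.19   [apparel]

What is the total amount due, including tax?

Floor lamp $150.16: household furniture → 6.5% → $9.76
Dining chair $226.78: household furniture → 6.5% → $14.74
Bottle of merlot $32.66: alcohol → 12.25% → $4.00
Ibuprofen (100 ct) $10.50: over-the-counter medicine → 0% → $0.00
Bookshelf $276.63: household furniture → 6.5% → $17.98
Cold medicine $7.82: over-the-counter medicine → 0% → $0.00
Side table $147.34: household furniture → 6.5% → $9.58
Wool sweater $52.19: apparel → 9.25% → $4.83
Subtotal = $904.08; tax = $60.89; total due = $964.97

$964.97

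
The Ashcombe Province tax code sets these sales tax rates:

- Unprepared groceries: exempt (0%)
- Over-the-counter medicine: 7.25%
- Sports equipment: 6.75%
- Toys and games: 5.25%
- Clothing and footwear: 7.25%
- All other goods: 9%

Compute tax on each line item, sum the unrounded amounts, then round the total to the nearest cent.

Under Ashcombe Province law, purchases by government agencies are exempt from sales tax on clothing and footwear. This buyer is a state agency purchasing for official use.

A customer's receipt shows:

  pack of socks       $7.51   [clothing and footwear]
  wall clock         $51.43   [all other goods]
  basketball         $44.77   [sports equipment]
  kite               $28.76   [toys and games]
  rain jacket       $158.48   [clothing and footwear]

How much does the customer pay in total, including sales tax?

Pack of socks $7.51: clothing and footwear, buyer-exempt → 0% → $0.00
Wall clock $51.43: all other goods → 9% → $4.6287
Basketball $44.77: sports equipment → 6.75% → $3.021975
Kite $28.76: toys and games → 5.25% → $1.5099
Rain jacket $158.48: clothing and footwear, buyer-exempt → 0% → $0.00
Subtotal = $290.95; unrounded tax = $9.160575 → $9.16; total due = $300.11

$300.11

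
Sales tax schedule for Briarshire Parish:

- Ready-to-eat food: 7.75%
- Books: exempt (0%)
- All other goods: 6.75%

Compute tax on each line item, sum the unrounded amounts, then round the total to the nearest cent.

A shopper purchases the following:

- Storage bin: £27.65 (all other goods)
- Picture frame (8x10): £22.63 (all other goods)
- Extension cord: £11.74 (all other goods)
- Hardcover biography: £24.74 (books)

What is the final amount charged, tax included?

£90.95

Storage bin £27.65: all other goods → 6.75% → £1.866375
Picture frame (8x10) £22.63: all other goods → 6.75% → £1.527525
Extension cord £11.74: all other goods → 6.75% → £0.79245
Hardcover biography £24.74: books → 0% → £0.00
Subtotal = £86.76; unrounded tax = £4.18635 → £4.19; total due = £90.95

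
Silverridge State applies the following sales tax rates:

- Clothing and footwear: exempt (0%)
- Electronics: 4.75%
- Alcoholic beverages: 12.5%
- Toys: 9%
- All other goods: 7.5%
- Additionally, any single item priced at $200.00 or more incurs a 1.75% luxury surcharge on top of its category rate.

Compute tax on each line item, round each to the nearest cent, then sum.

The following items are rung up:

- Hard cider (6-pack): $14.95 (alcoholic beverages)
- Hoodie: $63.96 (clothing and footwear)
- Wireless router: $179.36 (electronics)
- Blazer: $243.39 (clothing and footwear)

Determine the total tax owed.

$14.65

Hard cider (6-pack) $14.95: alcoholic beverages → 12.5% → $1.87
Hoodie $63.96: clothing and footwear → 0% → $0.00
Wireless router $179.36: electronics → 4.75% → $8.52
Blazer $243.39: clothing and footwear → 0% + 1.75% surcharge = 1.75% → $4.26
Total tax = $1.87 + $8.52 + $4.26 = $14.65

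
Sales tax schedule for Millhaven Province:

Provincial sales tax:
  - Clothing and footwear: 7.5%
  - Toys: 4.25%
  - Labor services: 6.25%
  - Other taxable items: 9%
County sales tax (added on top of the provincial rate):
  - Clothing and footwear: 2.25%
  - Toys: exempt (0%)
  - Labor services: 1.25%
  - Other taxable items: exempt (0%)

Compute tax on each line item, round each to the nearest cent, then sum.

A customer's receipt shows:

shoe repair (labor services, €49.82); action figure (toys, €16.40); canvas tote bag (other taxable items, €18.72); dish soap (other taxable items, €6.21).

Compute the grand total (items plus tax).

€97.83

Shoe repair €49.82: labor services → 6.25% + 1.25% county = 7.5% → €3.74
Action figure €16.40: toys → 4.25% + 0% county = 4.25% → €0.70
Canvas tote bag €18.72: other taxable items → 9% + 0% county = 9% → €1.68
Dish soap €6.21: other taxable items → 9% + 0% county = 9% → €0.56
Subtotal = €91.15; tax = €6.68; total due = €97.83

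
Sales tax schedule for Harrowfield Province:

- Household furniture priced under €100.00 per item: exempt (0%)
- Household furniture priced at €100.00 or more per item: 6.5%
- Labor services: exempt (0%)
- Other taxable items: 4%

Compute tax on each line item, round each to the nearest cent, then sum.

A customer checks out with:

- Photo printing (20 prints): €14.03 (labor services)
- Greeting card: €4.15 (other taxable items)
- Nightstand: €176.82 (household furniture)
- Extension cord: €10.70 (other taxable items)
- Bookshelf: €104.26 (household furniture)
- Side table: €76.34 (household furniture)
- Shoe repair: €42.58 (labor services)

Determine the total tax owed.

Photo printing (20 prints) €14.03: labor services → 0% → €0.00
Greeting card €4.15: other taxable items → 4% → €0.17
Nightstand €176.82: household furniture, €100.00 or more → 6.5% → €11.49
Extension cord €10.70: other taxable items → 4% → €0.43
Bookshelf €104.26: household furniture, €100.00 or more → 6.5% → €6.78
Side table €76.34: household furniture, under €100.00 → 0% → €0.00
Shoe repair €42.58: labor services → 0% → €0.00
Total tax = €0.17 + €11.49 + €0.43 + €6.78 = €18.87

€18.87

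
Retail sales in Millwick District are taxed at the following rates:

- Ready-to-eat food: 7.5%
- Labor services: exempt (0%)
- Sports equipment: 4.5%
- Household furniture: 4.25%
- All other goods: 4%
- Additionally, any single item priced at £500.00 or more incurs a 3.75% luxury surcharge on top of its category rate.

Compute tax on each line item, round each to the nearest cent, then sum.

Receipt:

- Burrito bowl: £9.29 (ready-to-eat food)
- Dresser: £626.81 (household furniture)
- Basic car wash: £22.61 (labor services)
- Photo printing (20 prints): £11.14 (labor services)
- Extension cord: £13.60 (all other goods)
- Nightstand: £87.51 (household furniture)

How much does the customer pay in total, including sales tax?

Burrito bowl £9.29: ready-to-eat food → 7.5% → £0.70
Dresser £626.81: household furniture → 4.25% + 3.75% surcharge = 8% → £50.14
Basic car wash £22.61: labor services → 0% → £0.00
Photo printing (20 prints) £11.14: labor services → 0% → £0.00
Extension cord £13.60: all other goods → 4% → £0.54
Nightstand £87.51: household furniture → 4.25% → £3.72
Subtotal = £770.96; tax = £55.10; total due = £826.06

£826.06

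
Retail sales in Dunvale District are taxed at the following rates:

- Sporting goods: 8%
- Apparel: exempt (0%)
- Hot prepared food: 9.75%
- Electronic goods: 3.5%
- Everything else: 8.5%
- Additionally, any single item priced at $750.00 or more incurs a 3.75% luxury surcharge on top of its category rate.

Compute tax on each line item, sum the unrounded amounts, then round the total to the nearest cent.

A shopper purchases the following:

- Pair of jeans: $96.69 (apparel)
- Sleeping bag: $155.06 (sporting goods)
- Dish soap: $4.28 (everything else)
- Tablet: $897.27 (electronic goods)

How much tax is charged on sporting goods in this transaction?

Sleeping bag $155.06: sporting goods → 8% → $12.4048
Tax on sporting goods: unrounded sum = $12.4048 → $12.40

$12.40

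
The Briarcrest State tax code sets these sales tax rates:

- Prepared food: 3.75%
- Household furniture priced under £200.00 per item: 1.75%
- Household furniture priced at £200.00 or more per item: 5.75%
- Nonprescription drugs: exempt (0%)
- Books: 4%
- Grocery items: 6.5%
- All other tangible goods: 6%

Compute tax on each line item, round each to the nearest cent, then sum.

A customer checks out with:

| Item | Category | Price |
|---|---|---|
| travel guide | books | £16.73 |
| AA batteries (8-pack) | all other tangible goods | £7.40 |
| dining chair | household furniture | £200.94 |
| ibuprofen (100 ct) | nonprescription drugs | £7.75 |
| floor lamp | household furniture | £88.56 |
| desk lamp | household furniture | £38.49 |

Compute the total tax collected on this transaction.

£14.88

Travel guide £16.73: books → 4% → £0.67
AA batteries (8-pack) £7.40: all other tangible goods → 6% → £0.44
Dining chair £200.94: household furniture, £200.00 or more → 5.75% → £11.55
Ibuprofen (100 ct) £7.75: nonprescription drugs → 0% → £0.00
Floor lamp £88.56: household furniture, under £200.00 → 1.75% → £1.55
Desk lamp £38.49: household furniture, under £200.00 → 1.75% → £0.67
Total tax = £0.67 + £0.44 + £11.55 + £1.55 + £0.67 = £14.88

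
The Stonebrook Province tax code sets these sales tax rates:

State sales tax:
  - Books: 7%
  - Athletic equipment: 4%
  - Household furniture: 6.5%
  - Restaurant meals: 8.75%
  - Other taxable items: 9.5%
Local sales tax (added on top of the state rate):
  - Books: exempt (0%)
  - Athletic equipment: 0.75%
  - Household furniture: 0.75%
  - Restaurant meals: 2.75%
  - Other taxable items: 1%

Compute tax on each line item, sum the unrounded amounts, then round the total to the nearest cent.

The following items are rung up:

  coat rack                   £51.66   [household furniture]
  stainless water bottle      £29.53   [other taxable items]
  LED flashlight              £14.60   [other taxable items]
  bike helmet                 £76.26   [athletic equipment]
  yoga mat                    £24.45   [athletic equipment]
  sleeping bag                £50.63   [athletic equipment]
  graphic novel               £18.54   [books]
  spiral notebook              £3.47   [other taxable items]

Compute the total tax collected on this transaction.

£17.23

Coat rack £51.66: household furniture → 6.5% + 0.75% local = 7.25% → £3.74535
Stainless water bottle £29.53: other taxable items → 9.5% + 1% local = 10.5% → £3.10065
LED flashlight £14.60: other taxable items → 9.5% + 1% local = 10.5% → £1.533
Bike helmet £76.26: athletic equipment → 4% + 0.75% local = 4.75% → £3.62235
Yoga mat £24.45: athletic equipment → 4% + 0.75% local = 4.75% → £1.161375
Sleeping bag £50.63: athletic equipment → 4% + 0.75% local = 4.75% → £2.404925
Graphic novel £18.54: books → 7% + 0% local = 7% → £1.2978
Spiral notebook £3.47: other taxable items → 9.5% + 1% local = 10.5% → £0.36435
Unrounded tax sum = £17.2298 → £17.23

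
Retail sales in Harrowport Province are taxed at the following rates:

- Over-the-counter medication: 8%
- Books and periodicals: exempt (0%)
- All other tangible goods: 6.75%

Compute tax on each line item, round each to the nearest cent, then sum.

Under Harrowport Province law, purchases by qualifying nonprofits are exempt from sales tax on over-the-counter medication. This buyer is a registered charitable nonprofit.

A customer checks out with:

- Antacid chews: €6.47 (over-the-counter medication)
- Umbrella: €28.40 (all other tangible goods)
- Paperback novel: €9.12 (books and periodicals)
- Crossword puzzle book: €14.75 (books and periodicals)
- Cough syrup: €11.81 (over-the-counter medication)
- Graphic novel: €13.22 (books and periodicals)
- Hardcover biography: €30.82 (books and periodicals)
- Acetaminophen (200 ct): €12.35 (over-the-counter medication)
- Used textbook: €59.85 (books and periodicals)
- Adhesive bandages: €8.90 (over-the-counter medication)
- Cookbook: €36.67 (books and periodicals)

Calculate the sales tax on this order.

€1.92

Antacid chews €6.47: over-the-counter medication, buyer-exempt → 0% → €0.00
Umbrella €28.40: all other tangible goods → 6.75% → €1.92
Paperback novel €9.12: books and periodicals → 0% → €0.00
Crossword puzzle book €14.75: books and periodicals → 0% → €0.00
Cough syrup €11.81: over-the-counter medication, buyer-exempt → 0% → €0.00
Graphic novel €13.22: books and periodicals → 0% → €0.00
Hardcover biography €30.82: books and periodicals → 0% → €0.00
Acetaminophen (200 ct) €12.35: over-the-counter medication, buyer-exempt → 0% → €0.00
Used textbook €59.85: books and periodicals → 0% → €0.00
Adhesive bandages €8.90: over-the-counter medication, buyer-exempt → 0% → €0.00
Cookbook €36.67: books and periodicals → 0% → €0.00
Total tax = €1.92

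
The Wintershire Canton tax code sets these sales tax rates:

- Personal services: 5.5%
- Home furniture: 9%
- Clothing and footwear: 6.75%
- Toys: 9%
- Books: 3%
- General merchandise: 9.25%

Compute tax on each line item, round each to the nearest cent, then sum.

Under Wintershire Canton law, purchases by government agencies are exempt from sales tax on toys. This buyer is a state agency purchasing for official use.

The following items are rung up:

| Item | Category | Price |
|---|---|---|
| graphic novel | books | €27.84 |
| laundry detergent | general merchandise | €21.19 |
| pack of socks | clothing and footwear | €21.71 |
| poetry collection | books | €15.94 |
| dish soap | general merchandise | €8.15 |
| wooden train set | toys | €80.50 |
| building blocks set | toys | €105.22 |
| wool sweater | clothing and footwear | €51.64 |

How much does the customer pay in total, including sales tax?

€341.18

Graphic novel €27.84: books → 3% → €0.84
Laundry detergent €21.19: general merchandise → 9.25% → €1.96
Pack of socks €21.71: clothing and footwear → 6.75% → €1.47
Poetry collection €15.94: books → 3% → €0.48
Dish soap €8.15: general merchandise → 9.25% → €0.75
Wooden train set €80.50: toys, buyer-exempt → 0% → €0.00
Building blocks set €105.22: toys, buyer-exempt → 0% → €0.00
Wool sweater €51.64: clothing and footwear → 6.75% → €3.49
Subtotal = €332.19; tax = €8.99; total due = €341.18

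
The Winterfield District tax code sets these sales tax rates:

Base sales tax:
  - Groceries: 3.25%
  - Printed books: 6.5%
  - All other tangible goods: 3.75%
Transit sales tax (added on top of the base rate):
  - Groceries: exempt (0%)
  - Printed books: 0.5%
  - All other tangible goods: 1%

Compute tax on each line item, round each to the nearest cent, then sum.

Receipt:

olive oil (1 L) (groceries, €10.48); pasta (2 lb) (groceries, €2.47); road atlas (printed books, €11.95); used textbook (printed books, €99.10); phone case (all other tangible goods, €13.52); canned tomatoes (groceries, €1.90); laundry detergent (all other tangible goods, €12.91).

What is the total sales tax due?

€9.51

Olive oil (1 L) €10.48: groceries → 3.25% + 0% transit = 3.25% → €0.34
Pasta (2 lb) €2.47: groceries → 3.25% + 0% transit = 3.25% → €0.08
Road atlas €11.95: printed books → 6.5% + 0.5% transit = 7% → €0.84
Used textbook €99.10: printed books → 6.5% + 0.5% transit = 7% → €6.94
Phone case €13.52: all other tangible goods → 3.75% + 1% transit = 4.75% → €0.64
Canned tomatoes €1.90: groceries → 3.25% + 0% transit = 3.25% → €0.06
Laundry detergent €12.91: all other tangible goods → 3.75% + 1% transit = 4.75% → €0.61
Total tax = €0.34 + €0.08 + €0.84 + €6.94 + €0.64 + €0.06 + €0.61 = €9.51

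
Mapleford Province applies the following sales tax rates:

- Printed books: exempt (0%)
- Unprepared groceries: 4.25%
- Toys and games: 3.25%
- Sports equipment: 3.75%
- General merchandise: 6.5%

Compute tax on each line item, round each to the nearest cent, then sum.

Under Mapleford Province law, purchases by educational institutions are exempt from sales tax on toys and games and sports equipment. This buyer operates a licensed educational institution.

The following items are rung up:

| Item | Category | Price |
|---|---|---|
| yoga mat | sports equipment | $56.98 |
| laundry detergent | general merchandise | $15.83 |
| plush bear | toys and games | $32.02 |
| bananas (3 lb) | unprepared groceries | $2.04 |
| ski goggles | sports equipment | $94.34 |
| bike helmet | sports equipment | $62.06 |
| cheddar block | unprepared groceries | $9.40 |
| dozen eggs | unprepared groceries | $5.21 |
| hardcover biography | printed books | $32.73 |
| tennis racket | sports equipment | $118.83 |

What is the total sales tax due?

$1.74

Yoga mat $56.98: sports equipment, buyer-exempt → 0% → $0.00
Laundry detergent $15.83: general merchandise → 6.5% → $1.03
Plush bear $32.02: toys and games, buyer-exempt → 0% → $0.00
Bananas (3 lb) $2.04: unprepared groceries → 4.25% → $0.09
Ski goggles $94.34: sports equipment, buyer-exempt → 0% → $0.00
Bike helmet $62.06: sports equipment, buyer-exempt → 0% → $0.00
Cheddar block $9.40: unprepared groceries → 4.25% → $0.40
Dozen eggs $5.21: unprepared groceries → 4.25% → $0.22
Hardcover biography $32.73: printed books → 0% → $0.00
Tennis racket $118.83: sports equipment, buyer-exempt → 0% → $0.00
Total tax = $1.03 + $0.09 + $0.40 + $0.22 = $1.74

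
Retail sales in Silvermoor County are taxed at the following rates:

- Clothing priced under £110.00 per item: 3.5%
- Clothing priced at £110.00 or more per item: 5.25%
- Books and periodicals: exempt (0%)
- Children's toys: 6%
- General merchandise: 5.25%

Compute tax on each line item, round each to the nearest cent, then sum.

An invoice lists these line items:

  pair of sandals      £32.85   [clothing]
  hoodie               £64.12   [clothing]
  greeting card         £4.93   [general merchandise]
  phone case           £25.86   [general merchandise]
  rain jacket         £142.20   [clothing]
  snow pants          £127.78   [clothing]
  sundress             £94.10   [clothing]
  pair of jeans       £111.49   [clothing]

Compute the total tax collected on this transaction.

£28.33

Pair of sandals £32.85: clothing, under £110.00 → 3.5% → £1.15
Hoodie £64.12: clothing, under £110.00 → 3.5% → £2.24
Greeting card £4.93: general merchandise → 5.25% → £0.26
Phone case £25.86: general merchandise → 5.25% → £1.36
Rain jacket £142.20: clothing, £110.00 or more → 5.25% → £7.47
Snow pants £127.78: clothing, £110.00 or more → 5.25% → £6.71
Sundress £94.10: clothing, under £110.00 → 3.5% → £3.29
Pair of jeans £111.49: clothing, £110.00 or more → 5.25% → £5.85
Total tax = £1.15 + £2.24 + £0.26 + £1.36 + £7.47 + £6.71 + £3.29 + £5.85 = £28.33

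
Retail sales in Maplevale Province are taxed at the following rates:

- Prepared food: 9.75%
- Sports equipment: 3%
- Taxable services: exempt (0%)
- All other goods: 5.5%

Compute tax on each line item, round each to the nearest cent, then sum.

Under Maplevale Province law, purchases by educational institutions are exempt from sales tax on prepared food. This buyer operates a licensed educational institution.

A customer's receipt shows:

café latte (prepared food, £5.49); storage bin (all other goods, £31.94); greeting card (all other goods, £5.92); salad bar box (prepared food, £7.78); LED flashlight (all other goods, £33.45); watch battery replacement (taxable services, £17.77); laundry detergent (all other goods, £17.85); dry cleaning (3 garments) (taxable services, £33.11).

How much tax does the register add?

Café latte £5.49: prepared food, buyer-exempt → 0% → £0.00
Storage bin £31.94: all other goods → 5.5% → £1.76
Greeting card £5.92: all other goods → 5.5% → £0.33
Salad bar box £7.78: prepared food, buyer-exempt → 0% → £0.00
LED flashlight £33.45: all other goods → 5.5% → £1.84
Watch battery replacement £17.77: taxable services → 0% → £0.00
Laundry detergent £17.85: all other goods → 5.5% → £0.98
Dry cleaning (3 garments) £33.11: taxable services → 0% → £0.00
Total tax = £1.76 + £0.33 + £1.84 + £0.98 = £4.91

£4.91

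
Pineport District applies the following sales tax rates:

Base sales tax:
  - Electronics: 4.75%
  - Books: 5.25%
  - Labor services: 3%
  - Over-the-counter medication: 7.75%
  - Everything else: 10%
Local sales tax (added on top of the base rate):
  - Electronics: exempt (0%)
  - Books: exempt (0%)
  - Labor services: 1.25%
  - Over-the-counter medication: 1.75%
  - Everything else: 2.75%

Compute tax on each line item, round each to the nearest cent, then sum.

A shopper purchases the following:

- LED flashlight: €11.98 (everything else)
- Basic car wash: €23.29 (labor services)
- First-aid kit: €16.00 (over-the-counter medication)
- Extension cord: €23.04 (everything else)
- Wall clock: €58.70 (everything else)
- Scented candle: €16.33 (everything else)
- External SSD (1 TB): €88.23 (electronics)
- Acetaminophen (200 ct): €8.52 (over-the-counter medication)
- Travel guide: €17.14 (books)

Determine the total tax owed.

LED flashlight €11.98: everything else → 10% + 2.75% local = 12.75% → €1.53
Basic car wash €23.29: labor services → 3% + 1.25% local = 4.25% → €0.99
First-aid kit €16.00: over-the-counter medication → 7.75% + 1.75% local = 9.5% → €1.52
Extension cord €23.04: everything else → 10% + 2.75% local = 12.75% → €2.94
Wall clock €58.70: everything else → 10% + 2.75% local = 12.75% → €7.48
Scented candle €16.33: everything else → 10% + 2.75% local = 12.75% → €2.08
External SSD (1 TB) €88.23: electronics → 4.75% + 0% local = 4.75% → €4.19
Acetaminophen (200 ct) €8.52: over-the-counter medication → 7.75% + 1.75% local = 9.5% → €0.81
Travel guide €17.14: books → 5.25% + 0% local = 5.25% → €0.90
Total tax = €1.53 + €0.99 + €1.52 + €2.94 + €7.48 + €2.08 + €4.19 + €0.81 + €0.90 = €22.44

€22.44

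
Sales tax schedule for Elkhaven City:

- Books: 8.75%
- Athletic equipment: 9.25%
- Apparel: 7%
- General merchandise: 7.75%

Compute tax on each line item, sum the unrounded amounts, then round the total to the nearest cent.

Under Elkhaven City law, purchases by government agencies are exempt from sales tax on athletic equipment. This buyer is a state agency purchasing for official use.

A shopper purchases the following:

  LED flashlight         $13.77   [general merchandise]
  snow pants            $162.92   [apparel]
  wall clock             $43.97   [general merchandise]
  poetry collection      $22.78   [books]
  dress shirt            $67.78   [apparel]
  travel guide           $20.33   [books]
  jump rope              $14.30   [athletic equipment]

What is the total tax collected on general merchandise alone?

$4.47

LED flashlight $13.77: general merchandise → 7.75% → $1.067175
Wall clock $43.97: general merchandise → 7.75% → $3.407675
Tax on general merchandise: unrounded sum = $4.47485 → $4.47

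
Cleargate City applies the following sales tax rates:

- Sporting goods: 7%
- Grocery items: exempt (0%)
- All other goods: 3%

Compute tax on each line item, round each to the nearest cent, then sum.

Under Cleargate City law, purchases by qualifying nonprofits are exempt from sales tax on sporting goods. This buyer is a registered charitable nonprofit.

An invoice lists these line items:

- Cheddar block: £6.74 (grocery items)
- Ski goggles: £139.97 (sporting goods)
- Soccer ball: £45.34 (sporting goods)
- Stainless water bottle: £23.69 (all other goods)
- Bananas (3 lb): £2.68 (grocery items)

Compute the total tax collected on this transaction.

£0.71

Cheddar block £6.74: grocery items → 0% → £0.00
Ski goggles £139.97: sporting goods, buyer-exempt → 0% → £0.00
Soccer ball £45.34: sporting goods, buyer-exempt → 0% → £0.00
Stainless water bottle £23.69: all other goods → 3% → £0.71
Bananas (3 lb) £2.68: grocery items → 0% → £0.00
Total tax = £0.71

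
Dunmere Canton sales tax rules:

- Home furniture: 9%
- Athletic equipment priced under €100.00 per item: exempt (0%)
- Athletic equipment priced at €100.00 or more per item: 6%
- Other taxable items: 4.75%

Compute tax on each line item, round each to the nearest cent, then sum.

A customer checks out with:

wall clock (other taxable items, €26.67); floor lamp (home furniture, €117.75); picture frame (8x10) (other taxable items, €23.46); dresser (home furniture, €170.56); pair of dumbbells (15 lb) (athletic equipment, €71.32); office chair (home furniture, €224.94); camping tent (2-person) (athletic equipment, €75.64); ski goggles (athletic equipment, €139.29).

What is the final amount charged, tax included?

Wall clock €26.67: other taxable items → 4.75% → €1.27
Floor lamp €117.75: home furniture → 9% → €10.60
Picture frame (8x10) €23.46: other taxable items → 4.75% → €1.11
Dresser €170.56: home furniture → 9% → €15.35
Pair of dumbbells (15 lb) €71.32: athletic equipment, under €100.00 → 0% → €0.00
Office chair €224.94: home furniture → 9% → €20.24
Camping tent (2-person) €75.64: athletic equipment, under €100.00 → 0% → €0.00
Ski goggles €139.29: athletic equipment, €100.00 or more → 6% → €8.36
Subtotal = €849.63; tax = €56.93; total due = €906.56

€906.56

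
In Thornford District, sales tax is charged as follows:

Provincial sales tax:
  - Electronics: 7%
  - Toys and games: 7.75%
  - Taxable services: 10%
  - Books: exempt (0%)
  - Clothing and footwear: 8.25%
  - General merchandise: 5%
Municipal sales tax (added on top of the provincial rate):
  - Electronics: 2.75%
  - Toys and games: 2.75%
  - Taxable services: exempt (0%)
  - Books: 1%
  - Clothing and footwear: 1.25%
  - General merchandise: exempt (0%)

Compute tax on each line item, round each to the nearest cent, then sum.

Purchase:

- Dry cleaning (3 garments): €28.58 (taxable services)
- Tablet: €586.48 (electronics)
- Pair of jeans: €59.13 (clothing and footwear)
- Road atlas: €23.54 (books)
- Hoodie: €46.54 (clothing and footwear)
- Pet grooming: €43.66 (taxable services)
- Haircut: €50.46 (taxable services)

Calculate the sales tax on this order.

€79.74

Dry cleaning (3 garments) €28.58: taxable services → 10% + 0% municipal = 10% → €2.86
Tablet €586.48: electronics → 7% + 2.75% municipal = 9.75% → €57.18
Pair of jeans €59.13: clothing and footwear → 8.25% + 1.25% municipal = 9.5% → €5.62
Road atlas €23.54: books → 0% + 1% municipal = 1% → €0.24
Hoodie €46.54: clothing and footwear → 8.25% + 1.25% municipal = 9.5% → €4.42
Pet grooming €43.66: taxable services → 10% + 0% municipal = 10% → €4.37
Haircut €50.46: taxable services → 10% + 0% municipal = 10% → €5.05
Total tax = €2.86 + €57.18 + €5.62 + €0.24 + €4.42 + €4.37 + €5.05 = €79.74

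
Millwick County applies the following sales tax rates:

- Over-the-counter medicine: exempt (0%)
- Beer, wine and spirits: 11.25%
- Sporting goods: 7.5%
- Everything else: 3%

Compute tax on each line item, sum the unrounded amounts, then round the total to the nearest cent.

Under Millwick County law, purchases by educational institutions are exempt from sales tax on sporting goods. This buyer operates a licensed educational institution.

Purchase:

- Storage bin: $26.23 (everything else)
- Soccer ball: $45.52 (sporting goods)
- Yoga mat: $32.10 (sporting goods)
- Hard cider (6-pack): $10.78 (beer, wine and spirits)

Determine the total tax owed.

$2.00

Storage bin $26.23: everything else → 3% → $0.7869
Soccer ball $45.52: sporting goods, buyer-exempt → 0% → $0.00
Yoga mat $32.10: sporting goods, buyer-exempt → 0% → $0.00
Hard cider (6-pack) $10.78: beer, wine and spirits → 11.25% → $1.21275
Unrounded tax sum = $1.99965 → $2.00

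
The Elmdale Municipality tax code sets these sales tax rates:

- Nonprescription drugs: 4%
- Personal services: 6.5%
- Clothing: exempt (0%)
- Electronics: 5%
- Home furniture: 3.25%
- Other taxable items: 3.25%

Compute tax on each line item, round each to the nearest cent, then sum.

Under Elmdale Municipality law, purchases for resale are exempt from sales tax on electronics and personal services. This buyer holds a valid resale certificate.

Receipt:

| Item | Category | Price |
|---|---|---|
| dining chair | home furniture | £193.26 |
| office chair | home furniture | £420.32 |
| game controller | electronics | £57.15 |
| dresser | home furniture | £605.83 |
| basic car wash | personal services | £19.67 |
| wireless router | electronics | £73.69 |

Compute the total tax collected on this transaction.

Dining chair £193.26: home furniture → 3.25% → £6.28
Office chair £420.32: home furniture → 3.25% → £13.66
Game controller £57.15: electronics, buyer-exempt → 0% → £0.00
Dresser £605.83: home furniture → 3.25% → £19.69
Basic car wash £19.67: personal services, buyer-exempt → 0% → £0.00
Wireless router £73.69: electronics, buyer-exempt → 0% → £0.00
Total tax = £6.28 + £13.66 + £19.69 = £39.63

£39.63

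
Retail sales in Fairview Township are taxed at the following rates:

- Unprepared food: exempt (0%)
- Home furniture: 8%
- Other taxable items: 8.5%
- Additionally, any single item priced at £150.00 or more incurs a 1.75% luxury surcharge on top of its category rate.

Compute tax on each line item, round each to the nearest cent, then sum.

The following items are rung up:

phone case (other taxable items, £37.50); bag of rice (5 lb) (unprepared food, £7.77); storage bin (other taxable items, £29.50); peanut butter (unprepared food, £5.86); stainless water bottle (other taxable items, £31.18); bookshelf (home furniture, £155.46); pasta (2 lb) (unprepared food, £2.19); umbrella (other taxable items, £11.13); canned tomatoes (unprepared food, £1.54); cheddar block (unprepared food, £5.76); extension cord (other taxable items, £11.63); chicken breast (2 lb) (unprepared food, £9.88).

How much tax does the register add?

£25.45

Phone case £37.50: other taxable items → 8.5% → £3.19
Bag of rice (5 lb) £7.77: unprepared food → 0% → £0.00
Storage bin £29.50: other taxable items → 8.5% → £2.51
Peanut butter £5.86: unprepared food → 0% → £0.00
Stainless water bottle £31.18: other taxable items → 8.5% → £2.65
Bookshelf £155.46: home furniture → 8% + 1.75% surcharge = 9.75% → £15.16
Pasta (2 lb) £2.19: unprepared food → 0% → £0.00
Umbrella £11.13: other taxable items → 8.5% → £0.95
Canned tomatoes £1.54: unprepared food → 0% → £0.00
Cheddar block £5.76: unprepared food → 0% → £0.00
Extension cord £11.63: other taxable items → 8.5% → £0.99
Chicken breast (2 lb) £9.88: unprepared food → 0% → £0.00
Total tax = £3.19 + £2.51 + £2.65 + £15.16 + £0.95 + £0.99 = £25.45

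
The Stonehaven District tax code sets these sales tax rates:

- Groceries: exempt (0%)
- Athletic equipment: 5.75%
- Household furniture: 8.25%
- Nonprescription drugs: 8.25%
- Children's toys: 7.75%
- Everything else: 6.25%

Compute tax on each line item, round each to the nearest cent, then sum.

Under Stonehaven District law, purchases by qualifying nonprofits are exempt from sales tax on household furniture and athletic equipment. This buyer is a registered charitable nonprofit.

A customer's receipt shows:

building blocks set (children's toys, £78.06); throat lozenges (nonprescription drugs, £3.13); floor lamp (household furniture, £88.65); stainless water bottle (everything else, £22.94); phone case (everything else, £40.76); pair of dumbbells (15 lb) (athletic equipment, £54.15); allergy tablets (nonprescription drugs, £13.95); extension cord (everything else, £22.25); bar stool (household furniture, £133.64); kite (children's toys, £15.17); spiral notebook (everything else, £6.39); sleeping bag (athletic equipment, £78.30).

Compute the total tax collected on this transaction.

Building blocks set £78.06: children's toys → 7.75% → £6.05
Throat lozenges £3.13: nonprescription drugs → 8.25% → £0.26
Floor lamp £88.65: household furniture, buyer-exempt → 0% → £0.00
Stainless water bottle £22.94: everything else → 6.25% → £1.43
Phone case £40.76: everything else → 6.25% → £2.55
Pair of dumbbells (15 lb) £54.15: athletic equipment, buyer-exempt → 0% → £0.00
Allergy tablets £13.95: nonprescription drugs → 8.25% → £1.15
Extension cord £22.25: everything else → 6.25% → £1.39
Bar stool £133.64: household furniture, buyer-exempt → 0% → £0.00
Kite £15.17: children's toys → 7.75% → £1.18
Spiral notebook £6.39: everything else → 6.25% → £0.40
Sleeping bag £78.30: athletic equipment, buyer-exempt → 0% → £0.00
Total tax = £6.05 + £0.26 + £1.43 + £2.55 + £1.15 + £1.39 + £1.18 + £0.40 = £14.41

£14.41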